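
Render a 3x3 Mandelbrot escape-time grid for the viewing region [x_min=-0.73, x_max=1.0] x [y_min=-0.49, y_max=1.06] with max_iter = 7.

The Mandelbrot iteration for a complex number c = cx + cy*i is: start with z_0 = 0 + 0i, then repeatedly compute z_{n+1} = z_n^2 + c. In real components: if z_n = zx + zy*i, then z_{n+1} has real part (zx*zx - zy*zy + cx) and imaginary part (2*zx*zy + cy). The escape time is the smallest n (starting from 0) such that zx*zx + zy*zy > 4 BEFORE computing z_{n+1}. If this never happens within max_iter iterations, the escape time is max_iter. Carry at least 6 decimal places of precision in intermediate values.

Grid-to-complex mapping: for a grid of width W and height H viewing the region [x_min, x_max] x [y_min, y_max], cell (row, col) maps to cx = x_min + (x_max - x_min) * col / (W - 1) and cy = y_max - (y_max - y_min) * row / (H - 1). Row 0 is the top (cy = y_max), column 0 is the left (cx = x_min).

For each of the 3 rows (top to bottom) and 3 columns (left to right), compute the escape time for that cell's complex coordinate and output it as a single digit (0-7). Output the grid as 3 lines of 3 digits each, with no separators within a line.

(row=0, col=0): c = -0.7300 + 1.0600i → escape time 3
(row=0, col=1): c = 0.1350 + 1.0600i → escape time 4
(row=0, col=2): c = 1.0000 + 1.0600i → escape time 2
(row=1, col=0): c = -0.7300 + 0.2850i → escape time 7
(row=1, col=1): c = 0.1350 + 0.2850i → escape time 7
(row=1, col=2): c = 1.0000 + 0.2850i → escape time 2
(row=2, col=0): c = -0.7300 + -0.4900i → escape time 7
(row=2, col=1): c = 0.1350 + -0.4900i → escape time 7
(row=2, col=2): c = 1.0000 + -0.4900i → escape time 2

Answer: 342
772
772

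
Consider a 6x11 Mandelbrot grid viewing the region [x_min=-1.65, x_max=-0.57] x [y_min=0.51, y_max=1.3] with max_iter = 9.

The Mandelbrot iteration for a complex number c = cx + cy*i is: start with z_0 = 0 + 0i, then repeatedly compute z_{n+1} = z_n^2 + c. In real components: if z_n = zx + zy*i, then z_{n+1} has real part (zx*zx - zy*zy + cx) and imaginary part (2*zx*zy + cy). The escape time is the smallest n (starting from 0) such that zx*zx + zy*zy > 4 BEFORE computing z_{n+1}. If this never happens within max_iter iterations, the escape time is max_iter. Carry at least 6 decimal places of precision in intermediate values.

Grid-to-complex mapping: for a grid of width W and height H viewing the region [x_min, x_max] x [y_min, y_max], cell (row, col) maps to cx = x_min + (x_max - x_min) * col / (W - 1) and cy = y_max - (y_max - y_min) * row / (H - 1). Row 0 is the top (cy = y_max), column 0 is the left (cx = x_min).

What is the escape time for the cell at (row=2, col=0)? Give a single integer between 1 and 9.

z_0 = 0 + 0i, c = -1.6500 + 1.1420i
Iter 1: z = -1.6500 + 1.1420i, |z|^2 = 4.0267
Escaped at iteration 1

Answer: 1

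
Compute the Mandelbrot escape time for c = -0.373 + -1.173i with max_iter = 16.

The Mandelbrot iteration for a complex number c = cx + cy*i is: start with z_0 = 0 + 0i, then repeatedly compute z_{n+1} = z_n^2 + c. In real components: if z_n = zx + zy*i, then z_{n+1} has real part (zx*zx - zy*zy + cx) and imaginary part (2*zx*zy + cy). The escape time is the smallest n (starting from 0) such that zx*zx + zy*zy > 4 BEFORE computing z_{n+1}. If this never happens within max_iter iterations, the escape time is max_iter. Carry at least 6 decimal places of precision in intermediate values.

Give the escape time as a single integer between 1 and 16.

z_0 = 0 + 0i, c = -0.3730 + -1.1730i
Iter 1: z = -0.3730 + -1.1730i, |z|^2 = 1.5151
Iter 2: z = -1.6098 + -0.2979i, |z|^2 = 2.6802
Iter 3: z = 2.1297 + -0.2137i, |z|^2 = 4.5813
Escaped at iteration 3

Answer: 3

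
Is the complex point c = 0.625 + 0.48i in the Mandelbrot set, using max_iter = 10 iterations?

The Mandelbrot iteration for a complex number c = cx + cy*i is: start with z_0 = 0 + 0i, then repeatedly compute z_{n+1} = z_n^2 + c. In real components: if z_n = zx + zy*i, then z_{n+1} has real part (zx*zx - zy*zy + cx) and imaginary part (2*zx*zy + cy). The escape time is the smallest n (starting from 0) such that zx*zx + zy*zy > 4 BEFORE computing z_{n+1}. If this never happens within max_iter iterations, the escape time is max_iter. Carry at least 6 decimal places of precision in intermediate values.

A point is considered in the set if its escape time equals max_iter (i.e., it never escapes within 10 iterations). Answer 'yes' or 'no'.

Answer: no

Derivation:
z_0 = 0 + 0i, c = 0.6250 + 0.4800i
Iter 1: z = 0.6250 + 0.4800i, |z|^2 = 0.6210
Iter 2: z = 0.7852 + 1.0800i, |z|^2 = 1.7830
Iter 3: z = 0.0752 + 2.1761i, |z|^2 = 4.7410
Escaped at iteration 3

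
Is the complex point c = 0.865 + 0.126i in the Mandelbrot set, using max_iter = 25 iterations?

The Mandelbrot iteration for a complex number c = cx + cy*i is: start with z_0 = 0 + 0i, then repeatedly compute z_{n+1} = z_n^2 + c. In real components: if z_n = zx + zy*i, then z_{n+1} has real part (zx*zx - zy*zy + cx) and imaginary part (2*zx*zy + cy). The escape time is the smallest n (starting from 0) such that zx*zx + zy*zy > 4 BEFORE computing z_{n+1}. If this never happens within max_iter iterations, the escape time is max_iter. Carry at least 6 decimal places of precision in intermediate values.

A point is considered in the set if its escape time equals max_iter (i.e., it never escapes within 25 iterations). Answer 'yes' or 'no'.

Answer: no

Derivation:
z_0 = 0 + 0i, c = 0.8650 + 0.1260i
Iter 1: z = 0.8650 + 0.1260i, |z|^2 = 0.7641
Iter 2: z = 1.5973 + 0.3440i, |z|^2 = 2.6698
Iter 3: z = 3.2982 + 1.2249i, |z|^2 = 12.3785
Escaped at iteration 3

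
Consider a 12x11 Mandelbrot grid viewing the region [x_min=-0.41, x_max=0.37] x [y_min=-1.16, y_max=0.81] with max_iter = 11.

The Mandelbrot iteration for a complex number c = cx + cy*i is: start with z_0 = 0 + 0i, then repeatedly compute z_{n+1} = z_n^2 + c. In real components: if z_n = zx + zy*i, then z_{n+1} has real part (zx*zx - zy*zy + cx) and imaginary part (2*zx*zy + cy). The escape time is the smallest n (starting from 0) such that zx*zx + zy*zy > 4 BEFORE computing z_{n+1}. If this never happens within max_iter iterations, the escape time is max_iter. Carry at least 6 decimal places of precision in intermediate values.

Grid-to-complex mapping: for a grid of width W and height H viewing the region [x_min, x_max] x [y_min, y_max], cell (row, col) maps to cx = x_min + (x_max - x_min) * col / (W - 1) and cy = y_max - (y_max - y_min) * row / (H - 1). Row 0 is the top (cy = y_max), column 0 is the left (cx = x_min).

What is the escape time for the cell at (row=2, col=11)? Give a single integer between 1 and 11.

Answer: 11

Derivation:
z_0 = 0 + 0i, c = 0.3700 + 0.4160i
Iter 1: z = 0.3700 + 0.4160i, |z|^2 = 0.3100
Iter 2: z = 0.3338 + 0.7238i, |z|^2 = 0.6354
Iter 3: z = -0.0425 + 0.8993i, |z|^2 = 0.8105
Iter 4: z = -0.4369 + 0.3396i, |z|^2 = 0.3062
Iter 5: z = 0.4456 + 0.1193i, |z|^2 = 0.2128
Iter 6: z = 0.5543 + 0.5223i, |z|^2 = 0.5801
Iter 7: z = 0.4045 + 0.9950i, |z|^2 = 1.1537
Iter 8: z = -0.4565 + 1.2210i, |z|^2 = 1.6992
Iter 9: z = -0.9125 + -0.6987i, |z|^2 = 1.3209
Iter 10: z = 0.7144 + 1.6912i, |z|^2 = 3.3705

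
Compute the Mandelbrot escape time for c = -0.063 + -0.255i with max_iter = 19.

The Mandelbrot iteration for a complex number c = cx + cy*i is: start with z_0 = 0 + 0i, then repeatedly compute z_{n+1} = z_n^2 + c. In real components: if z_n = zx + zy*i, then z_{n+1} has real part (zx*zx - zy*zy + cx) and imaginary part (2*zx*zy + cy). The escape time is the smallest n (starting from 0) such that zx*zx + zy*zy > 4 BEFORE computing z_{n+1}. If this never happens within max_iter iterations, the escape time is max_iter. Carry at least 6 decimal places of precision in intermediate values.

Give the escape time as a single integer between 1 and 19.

Answer: 19

Derivation:
z_0 = 0 + 0i, c = -0.0630 + -0.2550i
Iter 1: z = -0.0630 + -0.2550i, |z|^2 = 0.0690
Iter 2: z = -0.1241 + -0.2229i, |z|^2 = 0.0651
Iter 3: z = -0.0973 + -0.1997i, |z|^2 = 0.0493
Iter 4: z = -0.0934 + -0.2161i, |z|^2 = 0.0554
Iter 5: z = -0.1010 + -0.2146i, |z|^2 = 0.0563
Iter 6: z = -0.0989 + -0.2117i, |z|^2 = 0.0546
Iter 7: z = -0.0980 + -0.2132i, |z|^2 = 0.0550
Iter 8: z = -0.0988 + -0.2132i, |z|^2 = 0.0552
Iter 9: z = -0.0987 + -0.2129i, |z|^2 = 0.0550
Iter 10: z = -0.0986 + -0.2130i, |z|^2 = 0.0551
Iter 11: z = -0.0986 + -0.2130i, |z|^2 = 0.0551
Iter 12: z = -0.0986 + -0.2130i, |z|^2 = 0.0551
Iter 13: z = -0.0986 + -0.2130i, |z|^2 = 0.0551
Iter 14: z = -0.0986 + -0.2130i, |z|^2 = 0.0551
Iter 15: z = -0.0986 + -0.2130i, |z|^2 = 0.0551
Iter 16: z = -0.0986 + -0.2130i, |z|^2 = 0.0551
Iter 17: z = -0.0986 + -0.2130i, |z|^2 = 0.0551
Iter 18: z = -0.0986 + -0.2130i, |z|^2 = 0.0551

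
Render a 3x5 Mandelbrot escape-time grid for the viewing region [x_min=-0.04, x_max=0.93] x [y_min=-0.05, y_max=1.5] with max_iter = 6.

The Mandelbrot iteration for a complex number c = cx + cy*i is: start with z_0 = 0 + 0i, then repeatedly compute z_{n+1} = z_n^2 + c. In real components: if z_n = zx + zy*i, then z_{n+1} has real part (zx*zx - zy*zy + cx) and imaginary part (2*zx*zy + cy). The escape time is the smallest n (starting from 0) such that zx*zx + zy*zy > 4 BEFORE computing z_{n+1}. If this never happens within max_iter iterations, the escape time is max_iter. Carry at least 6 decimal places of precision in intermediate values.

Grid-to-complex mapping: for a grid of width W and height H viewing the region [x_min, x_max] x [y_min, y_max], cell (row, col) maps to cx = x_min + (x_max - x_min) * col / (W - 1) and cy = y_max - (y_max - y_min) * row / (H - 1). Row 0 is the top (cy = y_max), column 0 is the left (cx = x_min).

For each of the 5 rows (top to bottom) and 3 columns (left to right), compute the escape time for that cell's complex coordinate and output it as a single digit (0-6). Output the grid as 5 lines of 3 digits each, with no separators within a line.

(row=0, col=0): c = -0.0400 + 1.5000i → escape time 2
(row=0, col=1): c = 0.4450 + 1.5000i → escape time 2
(row=0, col=2): c = 0.9300 + 1.5000i → escape time 2
(row=1, col=0): c = -0.0400 + 1.1125i → escape time 4
(row=1, col=1): c = 0.4450 + 1.1125i → escape time 2
(row=1, col=2): c = 0.9300 + 1.1125i → escape time 2
(row=2, col=0): c = -0.0400 + 0.7250i → escape time 6
(row=2, col=1): c = 0.4450 + 0.7250i → escape time 4
(row=2, col=2): c = 0.9300 + 0.7250i → escape time 2
(row=3, col=0): c = -0.0400 + 0.3375i → escape time 6
(row=3, col=1): c = 0.4450 + 0.3375i → escape time 6
(row=3, col=2): c = 0.9300 + 0.3375i → escape time 3
(row=4, col=0): c = -0.0400 + -0.0500i → escape time 6
(row=4, col=1): c = 0.4450 + -0.0500i → escape time 6
(row=4, col=2): c = 0.9300 + -0.0500i → escape time 3

Answer: 222
422
642
663
663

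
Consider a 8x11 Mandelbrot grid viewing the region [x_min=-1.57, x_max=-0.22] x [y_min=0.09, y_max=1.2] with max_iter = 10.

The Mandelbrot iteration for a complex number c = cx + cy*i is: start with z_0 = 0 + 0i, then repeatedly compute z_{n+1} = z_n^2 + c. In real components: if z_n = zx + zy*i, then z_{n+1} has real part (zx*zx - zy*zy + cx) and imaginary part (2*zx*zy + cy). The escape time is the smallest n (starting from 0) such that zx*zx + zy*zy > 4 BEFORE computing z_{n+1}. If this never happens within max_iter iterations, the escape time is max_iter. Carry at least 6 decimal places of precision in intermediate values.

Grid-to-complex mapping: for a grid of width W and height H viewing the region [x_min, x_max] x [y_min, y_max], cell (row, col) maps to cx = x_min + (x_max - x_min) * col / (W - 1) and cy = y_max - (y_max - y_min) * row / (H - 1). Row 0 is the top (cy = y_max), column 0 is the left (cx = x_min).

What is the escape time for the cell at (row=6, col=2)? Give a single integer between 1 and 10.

Answer: 4

Derivation:
z_0 = 0 + 0i, c = -1.1843 + 0.5340i
Iter 1: z = -1.1843 + 0.5340i, |z|^2 = 1.6877
Iter 2: z = -0.0669 + -0.7308i, |z|^2 = 0.5386
Iter 3: z = -1.7139 + 0.6318i, |z|^2 = 3.3366
Iter 4: z = 1.3540 + -1.6317i, |z|^2 = 4.4957
Escaped at iteration 4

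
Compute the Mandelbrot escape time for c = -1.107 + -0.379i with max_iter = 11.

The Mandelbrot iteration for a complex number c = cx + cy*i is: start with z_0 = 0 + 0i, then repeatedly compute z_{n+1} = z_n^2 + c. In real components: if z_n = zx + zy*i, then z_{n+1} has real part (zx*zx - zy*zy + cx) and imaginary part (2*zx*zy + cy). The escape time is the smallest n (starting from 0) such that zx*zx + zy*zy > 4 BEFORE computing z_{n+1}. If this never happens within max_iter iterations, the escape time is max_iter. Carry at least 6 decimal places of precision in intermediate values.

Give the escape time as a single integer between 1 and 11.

z_0 = 0 + 0i, c = -1.1070 + -0.3790i
Iter 1: z = -1.1070 + -0.3790i, |z|^2 = 1.3691
Iter 2: z = -0.0252 + 0.4601i, |z|^2 = 0.2123
Iter 3: z = -1.3181 + -0.4022i, |z|^2 = 1.8990
Iter 4: z = 0.4685 + 0.6812i, |z|^2 = 0.6836
Iter 5: z = -1.3515 + 0.2593i, |z|^2 = 1.8938
Iter 6: z = 0.6523 + -1.0800i, |z|^2 = 1.5919
Iter 7: z = -1.8479 + -1.7880i, |z|^2 = 6.6116
Escaped at iteration 7

Answer: 7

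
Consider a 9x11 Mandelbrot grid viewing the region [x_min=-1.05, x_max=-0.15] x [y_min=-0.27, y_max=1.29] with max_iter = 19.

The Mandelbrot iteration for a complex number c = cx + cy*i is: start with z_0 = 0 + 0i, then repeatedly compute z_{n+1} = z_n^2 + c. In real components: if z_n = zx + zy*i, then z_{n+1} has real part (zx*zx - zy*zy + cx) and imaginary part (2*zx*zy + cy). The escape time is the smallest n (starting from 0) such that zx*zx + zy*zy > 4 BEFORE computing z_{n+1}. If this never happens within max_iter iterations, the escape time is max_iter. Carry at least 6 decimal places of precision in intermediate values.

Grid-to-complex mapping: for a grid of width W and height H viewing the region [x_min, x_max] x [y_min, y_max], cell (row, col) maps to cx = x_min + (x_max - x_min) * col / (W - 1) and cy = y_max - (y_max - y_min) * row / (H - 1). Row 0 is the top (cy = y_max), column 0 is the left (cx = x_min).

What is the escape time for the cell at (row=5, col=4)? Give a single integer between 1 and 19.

z_0 = 0 + 0i, c = -0.6000 + 0.5100i
Iter 1: z = -0.6000 + 0.5100i, |z|^2 = 0.6201
Iter 2: z = -0.5001 + -0.1020i, |z|^2 = 0.2605
Iter 3: z = -0.3603 + 0.6120i, |z|^2 = 0.5044
Iter 4: z = -0.8448 + 0.0690i, |z|^2 = 0.7184
Iter 5: z = 0.1088 + 0.3935i, |z|^2 = 0.1667
Iter 6: z = -0.7430 + 0.5957i, |z|^2 = 0.9068
Iter 7: z = -0.4028 + -0.3751i, |z|^2 = 0.3030
Iter 8: z = -0.5785 + 0.8122i, |z|^2 = 0.9943
Iter 9: z = -0.9250 + -0.4296i, |z|^2 = 1.0403
Iter 10: z = 0.0711 + 1.3048i, |z|^2 = 1.7077
Iter 11: z = -2.2976 + 0.6955i, |z|^2 = 5.7626
Escaped at iteration 11

Answer: 11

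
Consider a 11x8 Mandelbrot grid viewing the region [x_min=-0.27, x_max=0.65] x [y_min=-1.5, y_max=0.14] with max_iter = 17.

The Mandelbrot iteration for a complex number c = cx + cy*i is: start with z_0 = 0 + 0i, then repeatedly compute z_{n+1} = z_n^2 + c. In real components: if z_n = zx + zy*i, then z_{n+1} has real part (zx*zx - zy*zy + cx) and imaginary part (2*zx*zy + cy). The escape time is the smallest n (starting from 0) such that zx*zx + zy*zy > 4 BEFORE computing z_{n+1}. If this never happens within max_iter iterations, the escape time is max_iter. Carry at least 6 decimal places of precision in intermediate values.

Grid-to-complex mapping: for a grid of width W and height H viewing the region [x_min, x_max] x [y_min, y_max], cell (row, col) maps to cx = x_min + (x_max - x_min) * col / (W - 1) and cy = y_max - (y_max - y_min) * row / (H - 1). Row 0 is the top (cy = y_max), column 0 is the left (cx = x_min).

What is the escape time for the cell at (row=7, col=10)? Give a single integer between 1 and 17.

z_0 = 0 + 0i, c = 0.6500 + -1.5000i
Iter 1: z = 0.6500 + -1.5000i, |z|^2 = 2.6725
Iter 2: z = -1.1775 + -3.4500i, |z|^2 = 13.2890
Escaped at iteration 2

Answer: 2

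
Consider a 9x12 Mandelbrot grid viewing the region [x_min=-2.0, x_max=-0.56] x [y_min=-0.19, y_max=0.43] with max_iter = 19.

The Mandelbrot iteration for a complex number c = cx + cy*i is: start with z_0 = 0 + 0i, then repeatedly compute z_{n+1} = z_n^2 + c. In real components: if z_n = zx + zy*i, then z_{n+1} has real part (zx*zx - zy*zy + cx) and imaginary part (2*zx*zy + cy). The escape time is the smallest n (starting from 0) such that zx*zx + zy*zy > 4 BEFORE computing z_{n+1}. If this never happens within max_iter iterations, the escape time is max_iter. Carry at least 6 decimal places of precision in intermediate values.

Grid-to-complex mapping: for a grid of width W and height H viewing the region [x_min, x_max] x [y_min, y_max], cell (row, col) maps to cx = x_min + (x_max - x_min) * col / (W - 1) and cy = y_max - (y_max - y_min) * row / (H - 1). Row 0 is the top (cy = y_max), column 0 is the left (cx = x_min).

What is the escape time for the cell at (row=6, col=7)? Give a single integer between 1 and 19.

z_0 = 0 + 0i, c = -0.7400 + 0.0918i
Iter 1: z = -0.7400 + 0.0918i, |z|^2 = 0.5560
Iter 2: z = -0.2008 + -0.0441i, |z|^2 = 0.0423
Iter 3: z = -0.7016 + 0.1095i, |z|^2 = 0.5043
Iter 4: z = -0.2597 + -0.0619i, |z|^2 = 0.0713
Iter 5: z = -0.6764 + 0.1240i, |z|^2 = 0.4728
Iter 6: z = -0.2979 + -0.0759i, |z|^2 = 0.0945
Iter 7: z = -0.6570 + 0.1370i, |z|^2 = 0.4504
Iter 8: z = -0.3271 + -0.0882i, |z|^2 = 0.1148
Iter 9: z = -0.6408 + 0.1495i, |z|^2 = 0.4330
Iter 10: z = -0.3518 + -0.0998i, |z|^2 = 0.1337
Iter 11: z = -0.6262 + 0.1620i, |z|^2 = 0.4184
Iter 12: z = -0.3741 + -0.1111i, |z|^2 = 0.1523
Iter 13: z = -0.6124 + 0.1750i, |z|^2 = 0.4057
Iter 14: z = -0.3956 + -0.1225i, |z|^2 = 0.1715
Iter 15: z = -0.5985 + 0.1887i, |z|^2 = 0.3938
Iter 16: z = -0.4174 + -0.1341i, |z|^2 = 0.1922
Iter 17: z = -0.5838 + 0.2038i, |z|^2 = 0.3823
Iter 18: z = -0.4407 + -0.1461i, |z|^2 = 0.2156

Answer: 19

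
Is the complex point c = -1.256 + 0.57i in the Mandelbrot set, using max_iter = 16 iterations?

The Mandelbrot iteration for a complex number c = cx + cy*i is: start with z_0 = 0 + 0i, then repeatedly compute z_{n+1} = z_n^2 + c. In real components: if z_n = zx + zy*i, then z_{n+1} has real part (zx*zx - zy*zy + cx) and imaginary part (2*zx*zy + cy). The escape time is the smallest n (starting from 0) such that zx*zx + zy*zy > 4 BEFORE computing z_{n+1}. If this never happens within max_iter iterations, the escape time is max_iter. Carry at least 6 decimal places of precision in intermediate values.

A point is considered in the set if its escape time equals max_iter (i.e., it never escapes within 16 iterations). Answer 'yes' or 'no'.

Answer: no

Derivation:
z_0 = 0 + 0i, c = -1.2560 + 0.5700i
Iter 1: z = -1.2560 + 0.5700i, |z|^2 = 1.9024
Iter 2: z = -0.0034 + -0.8618i, |z|^2 = 0.7428
Iter 3: z = -1.9988 + 0.5758i, |z|^2 = 4.3266
Escaped at iteration 3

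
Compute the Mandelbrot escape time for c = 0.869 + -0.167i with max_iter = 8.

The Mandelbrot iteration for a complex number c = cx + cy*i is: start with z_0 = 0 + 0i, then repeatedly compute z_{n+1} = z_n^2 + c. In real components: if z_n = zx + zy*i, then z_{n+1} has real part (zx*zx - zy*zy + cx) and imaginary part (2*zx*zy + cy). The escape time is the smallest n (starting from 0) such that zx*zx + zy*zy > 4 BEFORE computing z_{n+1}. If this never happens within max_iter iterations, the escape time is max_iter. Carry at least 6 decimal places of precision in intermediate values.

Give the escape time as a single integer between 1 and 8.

Answer: 3

Derivation:
z_0 = 0 + 0i, c = 0.8690 + -0.1670i
Iter 1: z = 0.8690 + -0.1670i, |z|^2 = 0.7831
Iter 2: z = 1.5963 + -0.4572i, |z|^2 = 2.7572
Iter 3: z = 3.2080 + -1.6268i, |z|^2 = 12.9377
Escaped at iteration 3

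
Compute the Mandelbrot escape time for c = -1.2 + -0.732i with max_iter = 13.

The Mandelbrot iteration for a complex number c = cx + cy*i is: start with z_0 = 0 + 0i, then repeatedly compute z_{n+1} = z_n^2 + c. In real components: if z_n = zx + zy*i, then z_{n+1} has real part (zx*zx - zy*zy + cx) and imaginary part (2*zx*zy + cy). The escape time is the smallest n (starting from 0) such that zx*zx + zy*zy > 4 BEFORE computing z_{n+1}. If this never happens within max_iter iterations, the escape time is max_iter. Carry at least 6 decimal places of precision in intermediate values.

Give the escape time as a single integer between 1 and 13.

Answer: 3

Derivation:
z_0 = 0 + 0i, c = -1.2000 + -0.7320i
Iter 1: z = -1.2000 + -0.7320i, |z|^2 = 1.9758
Iter 2: z = -0.2958 + 1.0248i, |z|^2 = 1.1377
Iter 3: z = -2.1627 + -1.3383i, |z|^2 = 6.4684
Escaped at iteration 3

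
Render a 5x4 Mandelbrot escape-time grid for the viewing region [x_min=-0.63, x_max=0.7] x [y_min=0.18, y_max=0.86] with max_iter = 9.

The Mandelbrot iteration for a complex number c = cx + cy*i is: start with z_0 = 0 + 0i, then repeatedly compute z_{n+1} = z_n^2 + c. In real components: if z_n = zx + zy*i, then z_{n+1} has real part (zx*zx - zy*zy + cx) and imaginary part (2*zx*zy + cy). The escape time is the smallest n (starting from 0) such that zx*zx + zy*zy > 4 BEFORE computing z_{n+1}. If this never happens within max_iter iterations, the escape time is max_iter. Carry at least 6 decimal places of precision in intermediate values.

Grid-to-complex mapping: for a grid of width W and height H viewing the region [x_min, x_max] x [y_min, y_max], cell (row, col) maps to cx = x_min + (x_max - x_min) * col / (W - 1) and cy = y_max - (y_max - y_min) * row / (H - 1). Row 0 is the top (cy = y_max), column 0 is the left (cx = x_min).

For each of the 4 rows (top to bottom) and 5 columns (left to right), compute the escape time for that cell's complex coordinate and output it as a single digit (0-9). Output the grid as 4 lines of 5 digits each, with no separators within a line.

Answer: 48942
89993
99993
99993

Derivation:
(row=0, col=0): c = -0.6300 + 0.8600i → escape time 4
(row=0, col=1): c = -0.2975 + 0.8600i → escape time 8
(row=0, col=2): c = 0.0350 + 0.8600i → escape time 9
(row=0, col=3): c = 0.3675 + 0.8600i → escape time 4
(row=0, col=4): c = 0.7000 + 0.8600i → escape time 2
(row=1, col=0): c = -0.6300 + 0.6333i → escape time 8
(row=1, col=1): c = -0.2975 + 0.6333i → escape time 9
(row=1, col=2): c = 0.0350 + 0.6333i → escape time 9
(row=1, col=3): c = 0.3675 + 0.6333i → escape time 9
(row=1, col=4): c = 0.7000 + 0.6333i → escape time 3
(row=2, col=0): c = -0.6300 + 0.4067i → escape time 9
(row=2, col=1): c = -0.2975 + 0.4067i → escape time 9
(row=2, col=2): c = 0.0350 + 0.4067i → escape time 9
(row=2, col=3): c = 0.3675 + 0.4067i → escape time 9
(row=2, col=4): c = 0.7000 + 0.4067i → escape time 3
(row=3, col=0): c = -0.6300 + 0.1800i → escape time 9
(row=3, col=1): c = -0.2975 + 0.1800i → escape time 9
(row=3, col=2): c = 0.0350 + 0.1800i → escape time 9
(row=3, col=3): c = 0.3675 + 0.1800i → escape time 9
(row=3, col=4): c = 0.7000 + 0.1800i → escape time 3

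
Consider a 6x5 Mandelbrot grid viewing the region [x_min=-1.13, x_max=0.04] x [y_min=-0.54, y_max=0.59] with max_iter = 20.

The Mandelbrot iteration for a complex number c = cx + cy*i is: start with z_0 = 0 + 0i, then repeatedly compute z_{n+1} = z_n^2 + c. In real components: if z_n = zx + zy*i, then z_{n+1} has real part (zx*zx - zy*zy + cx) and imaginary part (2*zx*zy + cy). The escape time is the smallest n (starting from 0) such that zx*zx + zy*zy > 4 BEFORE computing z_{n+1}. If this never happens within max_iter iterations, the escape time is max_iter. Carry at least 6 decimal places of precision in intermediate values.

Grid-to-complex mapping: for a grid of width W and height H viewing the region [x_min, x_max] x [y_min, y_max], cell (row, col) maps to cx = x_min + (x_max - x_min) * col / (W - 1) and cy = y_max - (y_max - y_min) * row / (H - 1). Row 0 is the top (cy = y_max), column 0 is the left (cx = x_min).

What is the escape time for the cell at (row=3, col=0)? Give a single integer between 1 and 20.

Answer: 20

Derivation:
z_0 = 0 + 0i, c = -1.1300 + -0.2575i
Iter 1: z = -1.1300 + -0.2575i, |z|^2 = 1.3432
Iter 2: z = 0.0806 + 0.3244i, |z|^2 = 0.1118
Iter 3: z = -1.2288 + -0.2052i, |z|^2 = 1.5520
Iter 4: z = 0.3378 + 0.2468i, |z|^2 = 0.1750
Iter 5: z = -1.0768 + -0.0908i, |z|^2 = 1.1678
Iter 6: z = 0.0213 + -0.0620i, |z|^2 = 0.0043
Iter 7: z = -1.1334 + -0.2601i, |z|^2 = 1.3522
Iter 8: z = 0.0869 + 0.3322i, |z|^2 = 0.1179
Iter 9: z = -1.2328 + -0.1998i, |z|^2 = 1.5597
Iter 10: z = 0.3499 + 0.2350i, |z|^2 = 0.1777
Iter 11: z = -1.0628 + -0.0930i, |z|^2 = 1.1383
Iter 12: z = -0.0090 + -0.0597i, |z|^2 = 0.0037
Iter 13: z = -1.1335 + -0.2564i, |z|^2 = 1.3505
Iter 14: z = 0.0890 + 0.3238i, |z|^2 = 0.1128
Iter 15: z = -1.2269 + -0.1998i, |z|^2 = 1.5453
Iter 16: z = 0.3354 + 0.2329i, |z|^2 = 0.1667
Iter 17: z = -1.0717 + -0.1013i, |z|^2 = 1.1589
Iter 18: z = 0.0084 + -0.0404i, |z|^2 = 0.0017
Iter 19: z = -1.1316 + -0.2582i, |z|^2 = 1.3471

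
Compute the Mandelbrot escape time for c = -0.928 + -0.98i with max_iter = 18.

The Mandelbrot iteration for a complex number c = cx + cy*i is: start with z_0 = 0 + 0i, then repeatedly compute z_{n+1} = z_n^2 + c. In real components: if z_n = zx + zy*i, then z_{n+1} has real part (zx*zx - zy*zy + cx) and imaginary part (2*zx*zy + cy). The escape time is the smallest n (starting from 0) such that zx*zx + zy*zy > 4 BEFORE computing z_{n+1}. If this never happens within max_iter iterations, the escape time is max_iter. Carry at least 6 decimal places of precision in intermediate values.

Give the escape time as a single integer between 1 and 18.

z_0 = 0 + 0i, c = -0.9280 + -0.9800i
Iter 1: z = -0.9280 + -0.9800i, |z|^2 = 1.8216
Iter 2: z = -1.0272 + 0.8389i, |z|^2 = 1.7589
Iter 3: z = -0.5765 + -2.7034i, |z|^2 = 7.6409
Escaped at iteration 3

Answer: 3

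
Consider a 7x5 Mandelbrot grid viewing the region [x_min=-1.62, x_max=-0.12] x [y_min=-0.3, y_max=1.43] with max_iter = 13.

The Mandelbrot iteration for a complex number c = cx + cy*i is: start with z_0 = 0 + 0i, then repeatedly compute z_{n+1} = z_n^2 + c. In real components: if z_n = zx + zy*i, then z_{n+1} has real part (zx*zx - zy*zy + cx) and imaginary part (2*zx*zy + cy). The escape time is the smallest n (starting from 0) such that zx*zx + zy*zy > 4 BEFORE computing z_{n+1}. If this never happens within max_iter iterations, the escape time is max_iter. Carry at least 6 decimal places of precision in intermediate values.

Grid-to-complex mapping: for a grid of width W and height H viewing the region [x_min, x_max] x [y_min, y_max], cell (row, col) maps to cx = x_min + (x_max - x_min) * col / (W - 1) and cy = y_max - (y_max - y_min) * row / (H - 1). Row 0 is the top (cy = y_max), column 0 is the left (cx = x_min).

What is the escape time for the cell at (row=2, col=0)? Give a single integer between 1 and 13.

Answer: 3

Derivation:
z_0 = 0 + 0i, c = -1.6200 + 0.5650i
Iter 1: z = -1.6200 + 0.5650i, |z|^2 = 2.9436
Iter 2: z = 0.6852 + -1.2656i, |z|^2 = 2.0712
Iter 3: z = -2.7523 + -1.1693i, |z|^2 = 8.9423
Escaped at iteration 3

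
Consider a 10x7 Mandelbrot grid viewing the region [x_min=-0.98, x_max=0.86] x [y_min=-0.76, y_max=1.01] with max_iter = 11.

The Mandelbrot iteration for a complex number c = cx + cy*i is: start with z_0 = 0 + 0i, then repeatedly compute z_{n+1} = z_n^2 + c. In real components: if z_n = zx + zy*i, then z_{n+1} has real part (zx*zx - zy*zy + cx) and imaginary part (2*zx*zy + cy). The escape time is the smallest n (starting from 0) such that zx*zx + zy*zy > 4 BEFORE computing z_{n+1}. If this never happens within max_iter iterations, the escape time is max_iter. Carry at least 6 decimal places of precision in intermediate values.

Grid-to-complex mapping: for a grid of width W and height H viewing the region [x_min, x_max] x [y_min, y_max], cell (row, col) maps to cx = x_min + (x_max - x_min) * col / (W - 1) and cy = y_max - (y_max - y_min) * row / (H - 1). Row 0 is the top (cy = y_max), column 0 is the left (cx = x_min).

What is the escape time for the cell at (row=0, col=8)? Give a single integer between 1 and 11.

Answer: 2

Derivation:
z_0 = 0 + 0i, c = 0.6556 + 1.0100i
Iter 1: z = 0.6556 + 1.0100i, |z|^2 = 1.4499
Iter 2: z = 0.0652 + 2.3342i, |z|^2 = 5.4528
Escaped at iteration 2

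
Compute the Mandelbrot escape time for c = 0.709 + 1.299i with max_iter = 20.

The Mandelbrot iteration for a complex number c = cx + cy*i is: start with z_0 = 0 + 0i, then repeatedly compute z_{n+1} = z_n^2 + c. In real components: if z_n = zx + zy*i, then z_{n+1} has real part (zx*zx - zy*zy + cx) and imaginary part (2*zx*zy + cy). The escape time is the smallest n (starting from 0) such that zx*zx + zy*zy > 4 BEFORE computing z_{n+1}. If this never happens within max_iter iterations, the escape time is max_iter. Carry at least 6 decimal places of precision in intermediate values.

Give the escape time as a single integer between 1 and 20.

z_0 = 0 + 0i, c = 0.7090 + 1.2990i
Iter 1: z = 0.7090 + 1.2990i, |z|^2 = 2.1901
Iter 2: z = -0.4757 + 3.1410i, |z|^2 = 10.0921
Escaped at iteration 2

Answer: 2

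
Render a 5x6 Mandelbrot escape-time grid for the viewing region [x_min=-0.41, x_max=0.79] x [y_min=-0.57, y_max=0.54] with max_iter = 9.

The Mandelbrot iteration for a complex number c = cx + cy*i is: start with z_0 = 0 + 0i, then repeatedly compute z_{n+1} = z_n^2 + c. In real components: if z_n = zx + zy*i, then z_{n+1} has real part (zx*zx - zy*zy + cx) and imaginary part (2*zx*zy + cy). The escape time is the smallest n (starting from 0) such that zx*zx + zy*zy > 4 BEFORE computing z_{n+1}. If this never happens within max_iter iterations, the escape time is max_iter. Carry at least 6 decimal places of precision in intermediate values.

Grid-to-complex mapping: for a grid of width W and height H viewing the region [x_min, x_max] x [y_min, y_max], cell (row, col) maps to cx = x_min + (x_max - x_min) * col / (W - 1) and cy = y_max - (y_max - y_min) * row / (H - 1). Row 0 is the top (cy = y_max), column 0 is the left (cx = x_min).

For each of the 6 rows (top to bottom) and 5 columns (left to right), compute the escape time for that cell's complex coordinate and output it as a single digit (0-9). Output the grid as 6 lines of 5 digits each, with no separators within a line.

Answer: 99953
99963
99953
99953
99963
99953

Derivation:
(row=0, col=0): c = -0.4100 + 0.5400i → escape time 9
(row=0, col=1): c = -0.1100 + 0.5400i → escape time 9
(row=0, col=2): c = 0.1900 + 0.5400i → escape time 9
(row=0, col=3): c = 0.4900 + 0.5400i → escape time 5
(row=0, col=4): c = 0.7900 + 0.5400i → escape time 3
(row=1, col=0): c = -0.4100 + 0.3180i → escape time 9
(row=1, col=1): c = -0.1100 + 0.3180i → escape time 9
(row=1, col=2): c = 0.1900 + 0.3180i → escape time 9
(row=1, col=3): c = 0.4900 + 0.3180i → escape time 6
(row=1, col=4): c = 0.7900 + 0.3180i → escape time 3
(row=2, col=0): c = -0.4100 + 0.0960i → escape time 9
(row=2, col=1): c = -0.1100 + 0.0960i → escape time 9
(row=2, col=2): c = 0.1900 + 0.0960i → escape time 9
(row=2, col=3): c = 0.4900 + 0.0960i → escape time 5
(row=2, col=4): c = 0.7900 + 0.0960i → escape time 3
(row=3, col=0): c = -0.4100 + -0.1260i → escape time 9
(row=3, col=1): c = -0.1100 + -0.1260i → escape time 9
(row=3, col=2): c = 0.1900 + -0.1260i → escape time 9
(row=3, col=3): c = 0.4900 + -0.1260i → escape time 5
(row=3, col=4): c = 0.7900 + -0.1260i → escape time 3
(row=4, col=0): c = -0.4100 + -0.3480i → escape time 9
(row=4, col=1): c = -0.1100 + -0.3480i → escape time 9
(row=4, col=2): c = 0.1900 + -0.3480i → escape time 9
(row=4, col=3): c = 0.4900 + -0.3480i → escape time 6
(row=4, col=4): c = 0.7900 + -0.3480i → escape time 3
(row=5, col=0): c = -0.4100 + -0.5700i → escape time 9
(row=5, col=1): c = -0.1100 + -0.5700i → escape time 9
(row=5, col=2): c = 0.1900 + -0.5700i → escape time 9
(row=5, col=3): c = 0.4900 + -0.5700i → escape time 5
(row=5, col=4): c = 0.7900 + -0.5700i → escape time 3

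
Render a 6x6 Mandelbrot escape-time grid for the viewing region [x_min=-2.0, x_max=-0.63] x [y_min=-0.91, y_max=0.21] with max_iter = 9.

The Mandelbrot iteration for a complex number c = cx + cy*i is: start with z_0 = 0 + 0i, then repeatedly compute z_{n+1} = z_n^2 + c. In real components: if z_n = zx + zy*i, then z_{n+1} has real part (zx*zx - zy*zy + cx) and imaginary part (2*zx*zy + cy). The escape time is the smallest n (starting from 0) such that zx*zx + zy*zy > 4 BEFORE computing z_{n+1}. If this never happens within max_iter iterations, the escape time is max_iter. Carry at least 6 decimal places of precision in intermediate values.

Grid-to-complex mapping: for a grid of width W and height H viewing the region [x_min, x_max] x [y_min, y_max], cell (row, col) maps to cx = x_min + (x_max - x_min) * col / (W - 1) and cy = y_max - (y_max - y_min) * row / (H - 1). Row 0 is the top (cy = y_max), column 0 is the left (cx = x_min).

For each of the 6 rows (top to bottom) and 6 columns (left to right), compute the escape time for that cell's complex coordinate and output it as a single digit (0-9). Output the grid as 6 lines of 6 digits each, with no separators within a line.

Answer: 145999
199999
145999
133669
133349
123334

Derivation:
(row=0, col=0): c = -2.0000 + 0.2100i → escape time 1
(row=0, col=1): c = -1.7260 + 0.2100i → escape time 4
(row=0, col=2): c = -1.4520 + 0.2100i → escape time 5
(row=0, col=3): c = -1.1780 + 0.2100i → escape time 9
(row=0, col=4): c = -0.9040 + 0.2100i → escape time 9
(row=0, col=5): c = -0.6300 + 0.2100i → escape time 9
(row=1, col=0): c = -2.0000 + -0.0140i → escape time 1
(row=1, col=1): c = -1.7260 + -0.0140i → escape time 9
(row=1, col=2): c = -1.4520 + -0.0140i → escape time 9
(row=1, col=3): c = -1.1780 + -0.0140i → escape time 9
(row=1, col=4): c = -0.9040 + -0.0140i → escape time 9
(row=1, col=5): c = -0.6300 + -0.0140i → escape time 9
(row=2, col=0): c = -2.0000 + -0.2380i → escape time 1
(row=2, col=1): c = -1.7260 + -0.2380i → escape time 4
(row=2, col=2): c = -1.4520 + -0.2380i → escape time 5
(row=2, col=3): c = -1.1780 + -0.2380i → escape time 9
(row=2, col=4): c = -0.9040 + -0.2380i → escape time 9
(row=2, col=5): c = -0.6300 + -0.2380i → escape time 9
(row=3, col=0): c = -2.0000 + -0.4620i → escape time 1
(row=3, col=1): c = -1.7260 + -0.4620i → escape time 3
(row=3, col=2): c = -1.4520 + -0.4620i → escape time 3
(row=3, col=3): c = -1.1780 + -0.4620i → escape time 6
(row=3, col=4): c = -0.9040 + -0.4620i → escape time 6
(row=3, col=5): c = -0.6300 + -0.4620i → escape time 9
(row=4, col=0): c = -2.0000 + -0.6860i → escape time 1
(row=4, col=1): c = -1.7260 + -0.6860i → escape time 3
(row=4, col=2): c = -1.4520 + -0.6860i → escape time 3
(row=4, col=3): c = -1.1780 + -0.6860i → escape time 3
(row=4, col=4): c = -0.9040 + -0.6860i → escape time 4
(row=4, col=5): c = -0.6300 + -0.6860i → escape time 9
(row=5, col=0): c = -2.0000 + -0.9100i → escape time 1
(row=5, col=1): c = -1.7260 + -0.9100i → escape time 2
(row=5, col=2): c = -1.4520 + -0.9100i → escape time 3
(row=5, col=3): c = -1.1780 + -0.9100i → escape time 3
(row=5, col=4): c = -0.9040 + -0.9100i → escape time 3
(row=5, col=5): c = -0.6300 + -0.9100i → escape time 4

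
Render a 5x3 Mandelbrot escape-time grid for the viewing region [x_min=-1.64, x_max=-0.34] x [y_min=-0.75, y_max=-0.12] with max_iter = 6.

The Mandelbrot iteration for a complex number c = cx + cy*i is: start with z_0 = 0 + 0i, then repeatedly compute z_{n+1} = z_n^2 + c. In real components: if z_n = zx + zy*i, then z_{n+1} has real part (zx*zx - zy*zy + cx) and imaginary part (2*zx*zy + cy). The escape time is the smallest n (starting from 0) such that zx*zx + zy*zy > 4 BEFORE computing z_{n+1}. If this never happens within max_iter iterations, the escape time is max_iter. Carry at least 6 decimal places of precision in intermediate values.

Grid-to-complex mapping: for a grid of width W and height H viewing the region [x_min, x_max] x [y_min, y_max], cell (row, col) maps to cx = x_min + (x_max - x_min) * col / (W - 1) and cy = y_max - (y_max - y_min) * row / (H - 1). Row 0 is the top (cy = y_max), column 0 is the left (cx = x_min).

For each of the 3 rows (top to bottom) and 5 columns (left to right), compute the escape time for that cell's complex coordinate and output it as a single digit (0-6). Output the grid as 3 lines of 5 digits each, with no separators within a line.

(row=0, col=0): c = -1.6400 + -0.1200i → escape time 6
(row=0, col=1): c = -1.3150 + -0.1200i → escape time 6
(row=0, col=2): c = -0.9900 + -0.1200i → escape time 6
(row=0, col=3): c = -0.6650 + -0.1200i → escape time 6
(row=0, col=4): c = -0.3400 + -0.1200i → escape time 6
(row=1, col=0): c = -1.6400 + -0.4350i → escape time 3
(row=1, col=1): c = -1.3150 + -0.4350i → escape time 6
(row=1, col=2): c = -0.9900 + -0.4350i → escape time 6
(row=1, col=3): c = -0.6650 + -0.4350i → escape time 6
(row=1, col=4): c = -0.3400 + -0.4350i → escape time 6
(row=2, col=0): c = -1.6400 + -0.7500i → escape time 3
(row=2, col=1): c = -1.3150 + -0.7500i → escape time 3
(row=2, col=2): c = -0.9900 + -0.7500i → escape time 4
(row=2, col=3): c = -0.6650 + -0.7500i → escape time 4
(row=2, col=4): c = -0.3400 + -0.7500i → escape time 6

Answer: 66666
36666
33446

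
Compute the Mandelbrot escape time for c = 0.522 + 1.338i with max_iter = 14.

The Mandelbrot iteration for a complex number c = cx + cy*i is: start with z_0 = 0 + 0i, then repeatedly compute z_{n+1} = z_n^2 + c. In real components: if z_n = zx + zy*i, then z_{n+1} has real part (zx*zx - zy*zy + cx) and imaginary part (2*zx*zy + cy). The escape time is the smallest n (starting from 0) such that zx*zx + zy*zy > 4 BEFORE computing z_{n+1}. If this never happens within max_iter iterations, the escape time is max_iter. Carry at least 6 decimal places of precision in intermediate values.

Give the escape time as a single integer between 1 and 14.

z_0 = 0 + 0i, c = 0.5220 + 1.3380i
Iter 1: z = 0.5220 + 1.3380i, |z|^2 = 2.0627
Iter 2: z = -0.9958 + 2.7349i, |z|^2 = 8.4711
Escaped at iteration 2

Answer: 2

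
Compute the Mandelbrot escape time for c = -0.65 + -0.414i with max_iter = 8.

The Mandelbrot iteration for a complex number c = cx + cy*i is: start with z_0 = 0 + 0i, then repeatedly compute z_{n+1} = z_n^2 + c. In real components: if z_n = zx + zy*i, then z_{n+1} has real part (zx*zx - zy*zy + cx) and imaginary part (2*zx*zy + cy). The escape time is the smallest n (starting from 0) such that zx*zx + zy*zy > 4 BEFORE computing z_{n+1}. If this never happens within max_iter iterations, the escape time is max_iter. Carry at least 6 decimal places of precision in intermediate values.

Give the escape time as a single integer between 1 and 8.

z_0 = 0 + 0i, c = -0.6500 + -0.4140i
Iter 1: z = -0.6500 + -0.4140i, |z|^2 = 0.5939
Iter 2: z = -0.3989 + 0.1242i, |z|^2 = 0.1745
Iter 3: z = -0.5063 + -0.5131i, |z|^2 = 0.5196
Iter 4: z = -0.6569 + 0.1056i, |z|^2 = 0.4427
Iter 5: z = -0.2296 + -0.5527i, |z|^2 = 0.3582
Iter 6: z = -0.9027 + -0.1602i, |z|^2 = 0.8406
Iter 7: z = 0.1393 + -0.1248i, |z|^2 = 0.0350

Answer: 8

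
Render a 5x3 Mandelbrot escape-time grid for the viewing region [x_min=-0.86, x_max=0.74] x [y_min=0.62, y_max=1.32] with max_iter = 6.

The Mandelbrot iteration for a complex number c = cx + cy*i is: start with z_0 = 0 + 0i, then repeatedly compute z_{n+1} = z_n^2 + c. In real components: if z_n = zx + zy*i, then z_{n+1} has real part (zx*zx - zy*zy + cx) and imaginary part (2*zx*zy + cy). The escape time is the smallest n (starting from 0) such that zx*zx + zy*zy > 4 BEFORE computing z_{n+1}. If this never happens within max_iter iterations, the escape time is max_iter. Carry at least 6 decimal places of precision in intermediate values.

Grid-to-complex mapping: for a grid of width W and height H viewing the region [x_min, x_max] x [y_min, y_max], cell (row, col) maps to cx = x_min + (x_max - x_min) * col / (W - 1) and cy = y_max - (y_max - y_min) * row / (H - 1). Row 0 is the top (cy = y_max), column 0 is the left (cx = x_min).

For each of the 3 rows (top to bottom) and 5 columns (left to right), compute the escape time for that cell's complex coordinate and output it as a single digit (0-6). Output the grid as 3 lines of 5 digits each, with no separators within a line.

Answer: 23222
34632
56663

Derivation:
(row=0, col=0): c = -0.8600 + 1.3200i → escape time 2
(row=0, col=1): c = -0.4600 + 1.3200i → escape time 3
(row=0, col=2): c = -0.0600 + 1.3200i → escape time 2
(row=0, col=3): c = 0.3400 + 1.3200i → escape time 2
(row=0, col=4): c = 0.7400 + 1.3200i → escape time 2
(row=1, col=0): c = -0.8600 + 0.9700i → escape time 3
(row=1, col=1): c = -0.4600 + 0.9700i → escape time 4
(row=1, col=2): c = -0.0600 + 0.9700i → escape time 6
(row=1, col=3): c = 0.3400 + 0.9700i → escape time 3
(row=1, col=4): c = 0.7400 + 0.9700i → escape time 2
(row=2, col=0): c = -0.8600 + 0.6200i → escape time 5
(row=2, col=1): c = -0.4600 + 0.6200i → escape time 6
(row=2, col=2): c = -0.0600 + 0.6200i → escape time 6
(row=2, col=3): c = 0.3400 + 0.6200i → escape time 6
(row=2, col=4): c = 0.7400 + 0.6200i → escape time 3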